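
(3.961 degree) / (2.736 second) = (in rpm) 0.2413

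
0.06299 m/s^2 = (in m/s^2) 0.06299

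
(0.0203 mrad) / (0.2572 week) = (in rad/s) 1.305e-10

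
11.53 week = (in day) 80.71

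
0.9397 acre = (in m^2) 3803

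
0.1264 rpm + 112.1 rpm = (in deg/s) 673.4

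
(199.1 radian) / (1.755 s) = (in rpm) 1083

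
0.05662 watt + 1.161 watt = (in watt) 1.218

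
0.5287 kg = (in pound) 1.166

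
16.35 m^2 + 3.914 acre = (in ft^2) 1.707e+05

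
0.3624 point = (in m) 0.0001278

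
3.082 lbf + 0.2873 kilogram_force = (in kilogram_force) 1.685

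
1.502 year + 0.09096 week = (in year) 1.504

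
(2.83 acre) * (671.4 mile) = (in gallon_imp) 2.722e+12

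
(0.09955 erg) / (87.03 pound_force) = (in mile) 1.598e-14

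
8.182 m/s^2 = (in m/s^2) 8.182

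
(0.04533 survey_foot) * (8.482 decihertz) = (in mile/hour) 0.02622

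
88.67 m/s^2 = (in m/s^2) 88.67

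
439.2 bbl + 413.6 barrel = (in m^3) 135.6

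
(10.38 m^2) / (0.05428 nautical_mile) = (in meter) 0.1033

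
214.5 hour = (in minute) 1.287e+04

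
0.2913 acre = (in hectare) 0.1179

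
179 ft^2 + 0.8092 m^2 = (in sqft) 187.7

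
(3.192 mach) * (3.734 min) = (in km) 243.5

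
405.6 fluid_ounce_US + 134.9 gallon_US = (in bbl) 3.287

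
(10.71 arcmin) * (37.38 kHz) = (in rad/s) 116.5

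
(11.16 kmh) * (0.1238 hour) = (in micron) 1.382e+09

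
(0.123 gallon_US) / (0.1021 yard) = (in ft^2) 0.05368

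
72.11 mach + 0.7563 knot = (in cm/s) 2.455e+06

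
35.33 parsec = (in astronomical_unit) 7.287e+06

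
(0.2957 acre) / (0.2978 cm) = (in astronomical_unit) 2.686e-06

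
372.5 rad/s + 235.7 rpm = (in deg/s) 2.276e+04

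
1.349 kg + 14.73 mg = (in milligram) 1.349e+06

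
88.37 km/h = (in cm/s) 2455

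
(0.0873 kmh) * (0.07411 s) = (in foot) 0.005896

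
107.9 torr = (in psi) 2.086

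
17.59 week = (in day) 123.1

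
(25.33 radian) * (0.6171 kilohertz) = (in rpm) 1.493e+05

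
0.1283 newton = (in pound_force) 0.02884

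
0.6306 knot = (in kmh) 1.168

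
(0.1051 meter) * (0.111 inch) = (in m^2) 0.0002963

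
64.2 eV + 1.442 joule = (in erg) 1.442e+07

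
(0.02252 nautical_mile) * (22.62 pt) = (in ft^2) 3.582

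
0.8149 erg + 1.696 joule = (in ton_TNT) 4.054e-10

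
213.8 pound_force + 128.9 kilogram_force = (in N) 2215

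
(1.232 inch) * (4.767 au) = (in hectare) 2.232e+06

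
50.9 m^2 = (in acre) 0.01258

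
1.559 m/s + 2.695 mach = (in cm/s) 9.192e+04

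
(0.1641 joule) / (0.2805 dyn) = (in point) 1.658e+08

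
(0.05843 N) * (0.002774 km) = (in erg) 1.621e+06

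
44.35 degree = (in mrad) 774.1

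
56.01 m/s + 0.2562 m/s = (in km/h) 202.6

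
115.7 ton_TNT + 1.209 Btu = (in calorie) 1.157e+11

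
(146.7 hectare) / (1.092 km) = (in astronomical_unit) 8.98e-09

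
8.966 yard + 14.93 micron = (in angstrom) 8.199e+10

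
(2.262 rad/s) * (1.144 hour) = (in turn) 1483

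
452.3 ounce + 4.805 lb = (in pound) 33.07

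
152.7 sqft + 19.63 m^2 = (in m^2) 33.82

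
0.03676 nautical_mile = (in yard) 74.45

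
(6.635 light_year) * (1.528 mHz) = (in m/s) 9.592e+13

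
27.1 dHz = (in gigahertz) 2.71e-09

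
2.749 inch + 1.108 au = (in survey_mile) 1.03e+08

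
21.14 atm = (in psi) 310.7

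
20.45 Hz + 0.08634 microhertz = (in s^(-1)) 20.45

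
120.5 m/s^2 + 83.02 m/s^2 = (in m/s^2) 203.5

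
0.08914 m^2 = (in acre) 2.203e-05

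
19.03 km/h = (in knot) 10.28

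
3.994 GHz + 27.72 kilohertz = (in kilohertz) 3.994e+06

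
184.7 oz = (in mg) 5.236e+06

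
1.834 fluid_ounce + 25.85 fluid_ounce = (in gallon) 0.2163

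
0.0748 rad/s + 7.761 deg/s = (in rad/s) 0.2103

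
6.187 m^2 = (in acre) 0.001529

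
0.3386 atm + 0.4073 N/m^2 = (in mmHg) 257.3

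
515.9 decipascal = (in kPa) 0.05159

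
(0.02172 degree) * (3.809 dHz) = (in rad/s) 0.0001444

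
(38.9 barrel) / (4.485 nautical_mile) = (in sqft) 0.008015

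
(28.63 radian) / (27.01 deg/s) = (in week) 0.0001004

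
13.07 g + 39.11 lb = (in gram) 1.775e+04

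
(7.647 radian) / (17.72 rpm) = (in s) 4.121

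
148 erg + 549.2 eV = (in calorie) 3.537e-06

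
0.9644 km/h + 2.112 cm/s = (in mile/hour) 0.6465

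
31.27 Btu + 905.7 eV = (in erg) 3.299e+11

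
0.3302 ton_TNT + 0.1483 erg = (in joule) 1.382e+09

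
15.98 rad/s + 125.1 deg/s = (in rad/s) 18.16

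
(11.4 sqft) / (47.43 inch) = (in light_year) 9.292e-17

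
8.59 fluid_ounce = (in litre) 0.254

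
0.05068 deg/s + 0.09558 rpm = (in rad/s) 0.01089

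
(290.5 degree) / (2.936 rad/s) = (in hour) 0.0004797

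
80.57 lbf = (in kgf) 36.55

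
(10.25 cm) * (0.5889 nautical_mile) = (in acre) 0.02762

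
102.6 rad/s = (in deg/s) 5879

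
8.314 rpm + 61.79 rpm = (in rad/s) 7.341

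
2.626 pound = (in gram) 1191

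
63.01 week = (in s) 3.811e+07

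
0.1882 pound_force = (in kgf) 0.08537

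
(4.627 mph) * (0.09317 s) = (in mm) 192.7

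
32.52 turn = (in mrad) 2.043e+05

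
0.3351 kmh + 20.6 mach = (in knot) 1.363e+04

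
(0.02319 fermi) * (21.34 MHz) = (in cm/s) 4.949e-08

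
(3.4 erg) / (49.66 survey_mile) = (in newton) 4.254e-12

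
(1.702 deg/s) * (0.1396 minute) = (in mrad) 248.8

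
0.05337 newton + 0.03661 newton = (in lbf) 0.02023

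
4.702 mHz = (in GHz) 4.702e-12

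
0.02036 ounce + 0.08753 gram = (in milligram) 664.7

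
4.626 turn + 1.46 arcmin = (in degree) 1665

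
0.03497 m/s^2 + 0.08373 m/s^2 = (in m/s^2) 0.1187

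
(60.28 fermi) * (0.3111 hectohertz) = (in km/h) 6.751e-12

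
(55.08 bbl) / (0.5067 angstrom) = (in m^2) 1.728e+11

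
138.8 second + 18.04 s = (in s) 156.8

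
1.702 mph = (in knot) 1.479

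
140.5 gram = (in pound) 0.3097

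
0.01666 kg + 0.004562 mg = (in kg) 0.01666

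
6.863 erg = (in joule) 6.863e-07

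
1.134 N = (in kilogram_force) 0.1156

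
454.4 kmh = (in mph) 282.4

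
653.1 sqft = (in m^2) 60.67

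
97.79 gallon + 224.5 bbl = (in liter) 3.606e+04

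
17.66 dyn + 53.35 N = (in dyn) 5.335e+06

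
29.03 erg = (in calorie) 6.938e-07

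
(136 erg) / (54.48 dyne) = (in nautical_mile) 1.348e-05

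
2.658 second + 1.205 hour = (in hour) 1.206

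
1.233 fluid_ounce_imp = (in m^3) 3.503e-05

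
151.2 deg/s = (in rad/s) 2.639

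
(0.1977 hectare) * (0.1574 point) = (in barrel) 0.6905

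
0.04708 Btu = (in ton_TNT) 1.187e-08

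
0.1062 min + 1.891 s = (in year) 2.62e-07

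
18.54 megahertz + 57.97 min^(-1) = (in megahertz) 18.54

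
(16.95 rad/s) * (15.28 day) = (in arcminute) 7.693e+10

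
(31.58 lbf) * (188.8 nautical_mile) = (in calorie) 1.174e+07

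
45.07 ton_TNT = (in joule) 1.886e+11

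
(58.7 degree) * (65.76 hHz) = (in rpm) 6.434e+04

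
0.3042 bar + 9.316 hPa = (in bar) 0.3135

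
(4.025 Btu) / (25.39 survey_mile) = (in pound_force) 0.02336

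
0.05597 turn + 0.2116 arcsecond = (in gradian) 22.39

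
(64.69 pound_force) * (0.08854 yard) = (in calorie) 5.568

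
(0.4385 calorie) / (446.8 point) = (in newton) 11.64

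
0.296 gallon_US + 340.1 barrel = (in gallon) 1.428e+04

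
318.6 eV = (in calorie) 1.22e-17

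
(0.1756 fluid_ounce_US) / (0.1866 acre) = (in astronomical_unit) 4.597e-20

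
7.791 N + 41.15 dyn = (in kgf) 0.7945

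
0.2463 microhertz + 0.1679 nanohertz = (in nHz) 246.5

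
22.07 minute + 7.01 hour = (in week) 0.04392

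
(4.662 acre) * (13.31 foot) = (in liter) 7.654e+07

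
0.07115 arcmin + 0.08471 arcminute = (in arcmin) 0.1559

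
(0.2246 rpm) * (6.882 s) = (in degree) 9.274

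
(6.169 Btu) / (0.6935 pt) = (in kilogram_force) 2.713e+06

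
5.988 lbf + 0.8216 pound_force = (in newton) 30.29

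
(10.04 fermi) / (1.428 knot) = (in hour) 3.796e-18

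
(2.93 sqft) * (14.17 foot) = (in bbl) 7.395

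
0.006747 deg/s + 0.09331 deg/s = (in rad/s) 0.001746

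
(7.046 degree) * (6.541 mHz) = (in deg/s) 0.04609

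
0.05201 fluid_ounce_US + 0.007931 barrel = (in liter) 1.262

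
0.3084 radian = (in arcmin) 1060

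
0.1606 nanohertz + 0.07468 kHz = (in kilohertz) 0.07468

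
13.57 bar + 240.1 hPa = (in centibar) 1381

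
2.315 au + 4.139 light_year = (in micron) 3.916e+22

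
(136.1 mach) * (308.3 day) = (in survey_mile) 7.67e+08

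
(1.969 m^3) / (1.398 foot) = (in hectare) 0.0004621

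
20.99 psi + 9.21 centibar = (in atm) 1.519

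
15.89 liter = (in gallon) 4.198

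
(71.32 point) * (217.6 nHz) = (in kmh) 1.971e-08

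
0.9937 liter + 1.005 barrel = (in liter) 160.8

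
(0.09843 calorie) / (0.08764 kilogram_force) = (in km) 0.0004792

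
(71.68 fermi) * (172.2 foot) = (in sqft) 4.05e-11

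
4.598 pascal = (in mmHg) 0.03449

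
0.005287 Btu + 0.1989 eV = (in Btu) 0.005287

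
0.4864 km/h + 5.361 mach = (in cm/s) 1.826e+05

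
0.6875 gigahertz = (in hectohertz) 6.875e+06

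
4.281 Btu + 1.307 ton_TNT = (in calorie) 1.307e+09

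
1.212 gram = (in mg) 1212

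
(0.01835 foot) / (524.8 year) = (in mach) 9.925e-16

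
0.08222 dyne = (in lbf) 1.848e-07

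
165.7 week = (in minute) 1.67e+06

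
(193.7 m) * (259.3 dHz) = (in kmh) 1.808e+04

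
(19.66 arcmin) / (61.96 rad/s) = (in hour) 2.564e-08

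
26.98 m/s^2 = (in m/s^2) 26.98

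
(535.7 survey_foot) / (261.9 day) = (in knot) 1.403e-05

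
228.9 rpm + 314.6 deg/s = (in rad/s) 29.46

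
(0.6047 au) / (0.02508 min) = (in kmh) 2.164e+11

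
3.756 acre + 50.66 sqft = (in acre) 3.757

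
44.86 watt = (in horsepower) 0.06016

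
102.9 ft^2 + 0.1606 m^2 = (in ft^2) 104.6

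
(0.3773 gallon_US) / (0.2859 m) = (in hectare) 4.996e-07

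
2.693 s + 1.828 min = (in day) 0.001301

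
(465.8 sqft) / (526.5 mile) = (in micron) 51.07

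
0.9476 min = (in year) 1.803e-06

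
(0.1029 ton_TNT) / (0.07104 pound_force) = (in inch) 5.364e+10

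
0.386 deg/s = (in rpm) 0.06433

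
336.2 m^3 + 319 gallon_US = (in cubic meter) 337.4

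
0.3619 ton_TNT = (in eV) 9.451e+27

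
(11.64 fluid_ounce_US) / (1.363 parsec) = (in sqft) 8.81e-20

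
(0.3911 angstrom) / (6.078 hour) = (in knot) 3.474e-15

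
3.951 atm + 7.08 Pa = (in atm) 3.951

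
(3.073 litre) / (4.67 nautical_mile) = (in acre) 8.78e-11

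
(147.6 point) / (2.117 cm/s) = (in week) 4.067e-06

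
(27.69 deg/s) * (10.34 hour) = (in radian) 1.799e+04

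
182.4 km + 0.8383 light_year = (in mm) 7.931e+18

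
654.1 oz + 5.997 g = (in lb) 40.89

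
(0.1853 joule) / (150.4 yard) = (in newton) 0.001347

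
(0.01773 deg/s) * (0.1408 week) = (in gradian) 1678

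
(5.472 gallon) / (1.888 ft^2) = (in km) 0.0001181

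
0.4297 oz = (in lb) 0.02686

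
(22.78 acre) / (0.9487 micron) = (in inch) 3.826e+12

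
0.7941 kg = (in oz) 28.01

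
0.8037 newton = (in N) 0.8037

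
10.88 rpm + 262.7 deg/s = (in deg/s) 328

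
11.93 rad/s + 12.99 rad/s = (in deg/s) 1428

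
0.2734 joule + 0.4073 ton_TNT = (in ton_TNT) 0.4073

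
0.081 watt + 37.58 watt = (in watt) 37.66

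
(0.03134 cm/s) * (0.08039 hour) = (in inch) 3.571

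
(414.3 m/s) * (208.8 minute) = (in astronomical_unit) 3.47e-05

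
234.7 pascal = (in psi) 0.03404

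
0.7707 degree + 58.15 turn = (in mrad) 3.654e+05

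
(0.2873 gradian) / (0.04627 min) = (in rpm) 0.01552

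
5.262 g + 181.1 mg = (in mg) 5443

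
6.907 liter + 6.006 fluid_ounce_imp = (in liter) 7.078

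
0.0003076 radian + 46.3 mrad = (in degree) 2.67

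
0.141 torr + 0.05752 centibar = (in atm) 0.0007532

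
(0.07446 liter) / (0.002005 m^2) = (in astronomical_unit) 2.482e-13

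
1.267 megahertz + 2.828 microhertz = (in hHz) 1.267e+04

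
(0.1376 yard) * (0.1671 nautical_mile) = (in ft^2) 419.1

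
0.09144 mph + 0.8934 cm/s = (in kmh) 0.1793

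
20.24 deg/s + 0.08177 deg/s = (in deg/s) 20.32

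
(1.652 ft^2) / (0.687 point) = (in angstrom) 6.333e+12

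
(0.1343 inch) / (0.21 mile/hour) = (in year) 1.152e-09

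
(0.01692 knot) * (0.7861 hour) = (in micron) 2.463e+07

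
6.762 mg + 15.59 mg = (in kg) 2.235e-05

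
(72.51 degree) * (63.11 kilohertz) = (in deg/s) 4.576e+06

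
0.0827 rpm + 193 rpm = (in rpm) 193.1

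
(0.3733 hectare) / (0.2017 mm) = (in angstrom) 1.851e+17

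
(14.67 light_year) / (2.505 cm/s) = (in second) 5.54e+18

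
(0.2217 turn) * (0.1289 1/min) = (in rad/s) 0.002993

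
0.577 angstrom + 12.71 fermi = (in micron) 5.771e-05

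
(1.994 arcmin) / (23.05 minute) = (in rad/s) 4.194e-07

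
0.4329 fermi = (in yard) 4.734e-16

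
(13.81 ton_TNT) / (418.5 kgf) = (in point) 3.991e+10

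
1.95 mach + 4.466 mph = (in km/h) 2397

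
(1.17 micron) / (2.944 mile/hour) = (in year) 2.819e-14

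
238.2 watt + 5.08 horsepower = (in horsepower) 5.399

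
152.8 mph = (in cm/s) 6831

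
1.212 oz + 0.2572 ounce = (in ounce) 1.469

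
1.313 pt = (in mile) 2.878e-07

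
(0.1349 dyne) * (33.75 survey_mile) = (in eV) 4.573e+17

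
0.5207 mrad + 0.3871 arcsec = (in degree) 0.02994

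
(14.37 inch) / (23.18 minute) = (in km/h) 0.0009448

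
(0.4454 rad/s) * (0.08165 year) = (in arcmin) 3.943e+09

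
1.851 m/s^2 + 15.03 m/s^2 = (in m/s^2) 16.88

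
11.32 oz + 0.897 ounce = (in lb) 0.7636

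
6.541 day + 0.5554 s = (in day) 6.541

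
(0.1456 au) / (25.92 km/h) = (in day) 3.501e+04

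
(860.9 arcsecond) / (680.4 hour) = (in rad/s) 1.704e-09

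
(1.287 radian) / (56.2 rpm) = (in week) 3.616e-07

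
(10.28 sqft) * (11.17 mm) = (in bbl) 0.0671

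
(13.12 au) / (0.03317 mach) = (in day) 2.011e+06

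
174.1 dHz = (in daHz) 1.741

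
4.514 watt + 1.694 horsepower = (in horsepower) 1.7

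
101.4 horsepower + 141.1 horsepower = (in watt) 1.808e+05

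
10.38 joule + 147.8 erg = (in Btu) 0.009838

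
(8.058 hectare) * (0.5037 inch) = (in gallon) 2.723e+05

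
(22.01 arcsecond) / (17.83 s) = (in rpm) 5.715e-05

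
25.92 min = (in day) 0.018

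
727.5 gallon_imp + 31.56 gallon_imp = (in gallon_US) 911.6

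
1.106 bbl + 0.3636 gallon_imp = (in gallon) 46.89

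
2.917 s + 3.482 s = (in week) 1.058e-05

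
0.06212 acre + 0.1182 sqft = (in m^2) 251.4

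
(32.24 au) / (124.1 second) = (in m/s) 3.886e+10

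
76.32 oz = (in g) 2164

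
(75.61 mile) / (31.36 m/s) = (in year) 0.000123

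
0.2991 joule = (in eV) 1.867e+18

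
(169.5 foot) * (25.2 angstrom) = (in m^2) 1.302e-07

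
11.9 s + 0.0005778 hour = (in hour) 0.003883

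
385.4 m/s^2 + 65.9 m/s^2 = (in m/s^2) 451.3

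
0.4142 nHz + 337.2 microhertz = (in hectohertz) 3.372e-06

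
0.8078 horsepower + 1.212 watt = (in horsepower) 0.8094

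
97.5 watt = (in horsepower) 0.1307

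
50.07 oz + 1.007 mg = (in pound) 3.129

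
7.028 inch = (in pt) 506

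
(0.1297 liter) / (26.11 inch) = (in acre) 4.833e-08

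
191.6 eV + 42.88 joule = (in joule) 42.88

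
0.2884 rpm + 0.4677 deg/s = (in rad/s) 0.03836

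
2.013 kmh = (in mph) 1.251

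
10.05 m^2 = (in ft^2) 108.2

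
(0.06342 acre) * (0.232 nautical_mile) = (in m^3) 1.103e+05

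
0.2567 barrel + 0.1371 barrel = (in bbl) 0.3938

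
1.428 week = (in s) 8.637e+05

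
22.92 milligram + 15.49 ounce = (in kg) 0.4392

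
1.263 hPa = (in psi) 0.01832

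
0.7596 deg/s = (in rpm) 0.1266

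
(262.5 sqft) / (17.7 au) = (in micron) 9.21e-06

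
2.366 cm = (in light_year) 2.501e-18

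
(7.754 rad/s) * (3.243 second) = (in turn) 4.002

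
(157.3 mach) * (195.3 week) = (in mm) 6.326e+15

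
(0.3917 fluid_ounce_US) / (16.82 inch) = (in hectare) 2.711e-09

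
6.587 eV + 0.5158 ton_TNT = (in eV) 1.347e+28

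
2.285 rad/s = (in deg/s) 130.9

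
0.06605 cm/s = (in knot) 0.001284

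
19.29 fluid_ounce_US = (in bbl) 0.003588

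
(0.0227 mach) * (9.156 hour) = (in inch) 1.003e+07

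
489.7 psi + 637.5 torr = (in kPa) 3461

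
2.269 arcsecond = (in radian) 1.1e-05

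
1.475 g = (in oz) 0.05203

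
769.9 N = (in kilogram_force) 78.51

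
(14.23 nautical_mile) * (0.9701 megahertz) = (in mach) 7.508e+07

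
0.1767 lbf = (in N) 0.786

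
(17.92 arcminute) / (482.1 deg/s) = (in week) 1.024e-09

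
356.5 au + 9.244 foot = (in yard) 5.832e+13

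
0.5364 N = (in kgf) 0.0547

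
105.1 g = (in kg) 0.1051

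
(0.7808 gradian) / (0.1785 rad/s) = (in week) 1.136e-07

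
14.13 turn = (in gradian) 5652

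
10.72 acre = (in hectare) 4.338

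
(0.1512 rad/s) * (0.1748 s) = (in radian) 0.02643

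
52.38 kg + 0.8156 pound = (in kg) 52.75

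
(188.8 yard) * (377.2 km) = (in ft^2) 7.009e+08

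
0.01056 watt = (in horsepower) 1.416e-05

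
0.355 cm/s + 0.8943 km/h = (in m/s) 0.252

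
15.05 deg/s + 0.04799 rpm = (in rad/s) 0.2677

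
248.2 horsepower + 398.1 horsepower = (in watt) 4.819e+05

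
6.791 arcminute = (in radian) 0.001975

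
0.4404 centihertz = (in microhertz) 4404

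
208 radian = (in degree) 1.192e+04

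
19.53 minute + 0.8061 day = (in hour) 19.67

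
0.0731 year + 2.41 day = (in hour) 698.2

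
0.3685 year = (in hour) 3228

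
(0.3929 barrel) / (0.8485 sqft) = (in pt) 2246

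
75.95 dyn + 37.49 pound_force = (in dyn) 1.668e+07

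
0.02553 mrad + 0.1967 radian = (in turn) 0.03131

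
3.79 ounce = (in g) 107.4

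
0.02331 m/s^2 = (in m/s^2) 0.02331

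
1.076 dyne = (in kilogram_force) 1.097e-06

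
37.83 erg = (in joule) 3.783e-06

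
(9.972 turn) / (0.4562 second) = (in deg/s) 7869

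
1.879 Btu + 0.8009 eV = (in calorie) 473.8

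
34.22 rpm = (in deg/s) 205.3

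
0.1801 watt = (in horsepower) 0.0002415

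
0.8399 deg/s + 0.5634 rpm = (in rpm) 0.7034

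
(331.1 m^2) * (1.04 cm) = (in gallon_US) 909.7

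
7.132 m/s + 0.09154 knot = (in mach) 0.02108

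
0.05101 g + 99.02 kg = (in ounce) 3493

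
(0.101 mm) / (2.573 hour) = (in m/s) 1.09e-08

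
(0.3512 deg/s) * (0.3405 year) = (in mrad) 6.582e+07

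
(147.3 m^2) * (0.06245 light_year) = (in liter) 8.703e+19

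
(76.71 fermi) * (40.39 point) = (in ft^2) 1.177e-14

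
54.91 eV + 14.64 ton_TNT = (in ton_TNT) 14.64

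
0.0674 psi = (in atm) 0.004586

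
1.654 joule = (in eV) 1.032e+19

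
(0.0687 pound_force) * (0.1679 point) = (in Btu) 1.716e-08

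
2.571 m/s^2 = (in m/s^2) 2.571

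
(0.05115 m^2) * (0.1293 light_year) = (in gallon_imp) 1.376e+16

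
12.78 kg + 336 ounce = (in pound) 49.18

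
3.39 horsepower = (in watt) 2528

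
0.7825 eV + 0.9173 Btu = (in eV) 6.041e+21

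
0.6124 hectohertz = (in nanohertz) 6.124e+10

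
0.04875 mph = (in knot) 0.04236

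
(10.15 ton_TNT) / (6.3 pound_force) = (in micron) 1.515e+15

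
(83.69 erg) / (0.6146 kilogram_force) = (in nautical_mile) 7.498e-10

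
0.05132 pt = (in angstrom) 1.81e+05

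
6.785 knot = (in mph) 7.808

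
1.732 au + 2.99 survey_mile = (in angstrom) 2.591e+21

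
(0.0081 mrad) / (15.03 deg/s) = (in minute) 5.146e-07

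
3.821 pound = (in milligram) 1.733e+06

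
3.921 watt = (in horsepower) 0.005258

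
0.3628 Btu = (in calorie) 91.49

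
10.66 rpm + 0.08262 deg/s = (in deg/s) 64.04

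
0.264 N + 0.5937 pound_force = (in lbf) 0.653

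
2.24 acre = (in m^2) 9065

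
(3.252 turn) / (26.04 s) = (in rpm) 7.493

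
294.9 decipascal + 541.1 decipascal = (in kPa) 0.0836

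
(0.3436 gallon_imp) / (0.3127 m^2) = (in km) 4.995e-06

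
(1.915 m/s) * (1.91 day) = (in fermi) 3.16e+20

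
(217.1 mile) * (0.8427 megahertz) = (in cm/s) 2.944e+13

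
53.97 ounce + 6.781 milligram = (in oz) 53.97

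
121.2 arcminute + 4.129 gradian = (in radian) 0.1001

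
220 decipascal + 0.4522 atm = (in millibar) 458.4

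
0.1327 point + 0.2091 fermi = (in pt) 0.1327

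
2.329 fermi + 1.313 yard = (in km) 0.001201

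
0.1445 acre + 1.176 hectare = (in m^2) 1.234e+04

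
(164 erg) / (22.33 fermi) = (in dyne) 7.344e+13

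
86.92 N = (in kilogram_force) 8.863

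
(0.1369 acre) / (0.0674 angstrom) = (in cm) 8.22e+15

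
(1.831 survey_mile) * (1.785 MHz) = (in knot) 1.022e+10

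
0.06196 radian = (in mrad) 61.96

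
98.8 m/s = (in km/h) 355.7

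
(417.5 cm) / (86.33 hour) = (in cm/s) 0.001343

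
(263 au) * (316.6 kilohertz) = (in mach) 3.658e+16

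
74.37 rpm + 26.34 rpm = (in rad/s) 10.55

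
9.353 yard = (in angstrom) 8.552e+10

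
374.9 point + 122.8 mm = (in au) 1.705e-12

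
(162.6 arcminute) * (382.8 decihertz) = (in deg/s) 103.7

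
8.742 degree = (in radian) 0.1526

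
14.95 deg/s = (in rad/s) 0.2609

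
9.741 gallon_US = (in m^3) 0.03687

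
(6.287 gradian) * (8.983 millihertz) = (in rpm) 0.008471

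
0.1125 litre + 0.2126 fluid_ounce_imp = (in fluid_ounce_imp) 4.172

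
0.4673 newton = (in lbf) 0.1051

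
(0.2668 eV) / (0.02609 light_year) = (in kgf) 1.766e-35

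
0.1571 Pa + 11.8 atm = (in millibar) 1.196e+04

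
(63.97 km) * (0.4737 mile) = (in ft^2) 5.249e+08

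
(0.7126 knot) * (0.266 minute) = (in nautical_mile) 0.003159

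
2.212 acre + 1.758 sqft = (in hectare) 0.8952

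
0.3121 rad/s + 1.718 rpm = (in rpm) 4.698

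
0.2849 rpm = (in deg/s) 1.709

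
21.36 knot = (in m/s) 10.99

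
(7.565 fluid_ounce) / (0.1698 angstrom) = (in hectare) 1318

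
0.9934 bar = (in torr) 745.1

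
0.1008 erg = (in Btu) 9.554e-12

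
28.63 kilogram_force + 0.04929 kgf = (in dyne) 2.812e+07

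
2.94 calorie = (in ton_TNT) 2.94e-09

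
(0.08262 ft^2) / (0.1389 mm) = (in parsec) 1.791e-15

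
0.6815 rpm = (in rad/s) 0.07137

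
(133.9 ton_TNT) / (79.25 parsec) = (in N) 2.291e-07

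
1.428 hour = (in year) 0.000163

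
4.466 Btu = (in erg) 4.712e+10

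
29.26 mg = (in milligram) 29.26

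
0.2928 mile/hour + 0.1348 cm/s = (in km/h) 0.4761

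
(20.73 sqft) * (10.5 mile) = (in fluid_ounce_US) 1.1e+09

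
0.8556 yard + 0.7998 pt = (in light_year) 8.273e-17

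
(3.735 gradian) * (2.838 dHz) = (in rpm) 0.159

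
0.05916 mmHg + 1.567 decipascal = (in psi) 0.001167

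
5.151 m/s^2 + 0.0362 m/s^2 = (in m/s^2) 5.187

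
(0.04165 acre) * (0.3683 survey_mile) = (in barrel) 6.284e+05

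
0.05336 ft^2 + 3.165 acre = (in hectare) 1.281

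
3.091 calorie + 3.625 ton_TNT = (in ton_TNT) 3.625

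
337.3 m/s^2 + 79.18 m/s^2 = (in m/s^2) 416.5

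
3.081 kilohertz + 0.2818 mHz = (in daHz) 308.1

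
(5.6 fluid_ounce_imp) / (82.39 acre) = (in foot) 1.566e-09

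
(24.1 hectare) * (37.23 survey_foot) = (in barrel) 1.72e+07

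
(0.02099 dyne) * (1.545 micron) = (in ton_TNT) 7.751e-23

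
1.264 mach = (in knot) 836.6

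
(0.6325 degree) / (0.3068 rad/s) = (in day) 4.165e-07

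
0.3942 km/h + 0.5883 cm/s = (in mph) 0.2581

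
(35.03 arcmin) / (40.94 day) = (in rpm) 2.751e-08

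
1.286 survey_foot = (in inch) 15.43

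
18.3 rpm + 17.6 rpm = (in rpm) 35.9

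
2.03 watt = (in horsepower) 0.002722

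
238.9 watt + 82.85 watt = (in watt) 321.8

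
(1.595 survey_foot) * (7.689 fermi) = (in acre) 9.237e-19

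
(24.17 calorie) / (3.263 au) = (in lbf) 4.657e-11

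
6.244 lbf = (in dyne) 2.777e+06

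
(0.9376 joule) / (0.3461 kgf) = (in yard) 0.3021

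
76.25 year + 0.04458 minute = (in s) 2.405e+09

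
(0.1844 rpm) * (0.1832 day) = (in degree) 1.751e+04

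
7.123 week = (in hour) 1197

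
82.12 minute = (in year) 0.0001562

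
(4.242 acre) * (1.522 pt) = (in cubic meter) 9.217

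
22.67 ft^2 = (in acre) 0.0005204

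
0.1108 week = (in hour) 18.61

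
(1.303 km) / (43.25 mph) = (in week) 0.0001114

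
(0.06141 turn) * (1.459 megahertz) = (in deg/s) 3.225e+07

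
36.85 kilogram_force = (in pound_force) 81.24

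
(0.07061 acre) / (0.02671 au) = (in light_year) 7.559e-24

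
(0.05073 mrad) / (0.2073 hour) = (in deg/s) 3.895e-06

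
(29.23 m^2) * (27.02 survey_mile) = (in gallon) 3.358e+08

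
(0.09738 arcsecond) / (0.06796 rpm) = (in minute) 1.106e-06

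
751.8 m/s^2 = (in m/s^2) 751.8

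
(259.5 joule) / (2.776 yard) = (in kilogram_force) 10.42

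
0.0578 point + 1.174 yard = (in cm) 107.4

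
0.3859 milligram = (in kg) 3.859e-07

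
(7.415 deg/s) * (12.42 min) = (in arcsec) 1.989e+07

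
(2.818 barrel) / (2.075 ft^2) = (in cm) 232.4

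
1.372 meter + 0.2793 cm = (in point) 3897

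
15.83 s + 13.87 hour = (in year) 0.001584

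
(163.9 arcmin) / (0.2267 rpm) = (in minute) 0.03347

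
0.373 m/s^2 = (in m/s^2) 0.373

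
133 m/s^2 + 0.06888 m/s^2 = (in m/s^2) 133.1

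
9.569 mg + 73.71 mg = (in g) 0.08328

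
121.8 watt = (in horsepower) 0.1633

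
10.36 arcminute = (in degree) 0.1727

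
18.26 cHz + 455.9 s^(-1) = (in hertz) 456.1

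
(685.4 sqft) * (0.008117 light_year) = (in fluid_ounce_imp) 1.721e+20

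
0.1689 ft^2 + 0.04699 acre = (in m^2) 190.2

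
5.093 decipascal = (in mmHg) 0.00382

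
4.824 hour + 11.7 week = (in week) 11.73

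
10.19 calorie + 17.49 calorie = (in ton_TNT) 2.768e-08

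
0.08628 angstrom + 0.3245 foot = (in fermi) 9.891e+13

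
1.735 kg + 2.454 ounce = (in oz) 63.65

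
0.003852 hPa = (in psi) 5.587e-05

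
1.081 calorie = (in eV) 2.823e+19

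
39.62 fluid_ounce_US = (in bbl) 0.00737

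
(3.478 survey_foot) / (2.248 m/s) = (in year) 1.495e-08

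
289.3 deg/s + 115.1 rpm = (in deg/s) 979.9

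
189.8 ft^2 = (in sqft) 189.8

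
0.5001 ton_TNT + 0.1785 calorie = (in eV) 1.306e+28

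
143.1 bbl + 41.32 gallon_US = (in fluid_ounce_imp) 8.062e+05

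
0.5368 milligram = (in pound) 1.183e-06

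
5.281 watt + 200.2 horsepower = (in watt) 1.493e+05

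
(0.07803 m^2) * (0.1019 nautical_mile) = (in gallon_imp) 3239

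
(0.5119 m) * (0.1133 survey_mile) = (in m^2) 93.34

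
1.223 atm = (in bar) 1.239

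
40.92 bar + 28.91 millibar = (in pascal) 4.095e+06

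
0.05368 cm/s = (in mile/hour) 0.001201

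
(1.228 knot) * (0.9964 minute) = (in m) 37.77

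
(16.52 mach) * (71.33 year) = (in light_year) 0.001337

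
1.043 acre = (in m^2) 4221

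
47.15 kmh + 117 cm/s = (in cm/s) 1427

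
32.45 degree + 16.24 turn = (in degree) 5879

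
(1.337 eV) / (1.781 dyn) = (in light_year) 1.271e-30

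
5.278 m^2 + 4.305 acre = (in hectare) 1.743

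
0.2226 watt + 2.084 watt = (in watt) 2.307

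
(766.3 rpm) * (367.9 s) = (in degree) 1.692e+06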